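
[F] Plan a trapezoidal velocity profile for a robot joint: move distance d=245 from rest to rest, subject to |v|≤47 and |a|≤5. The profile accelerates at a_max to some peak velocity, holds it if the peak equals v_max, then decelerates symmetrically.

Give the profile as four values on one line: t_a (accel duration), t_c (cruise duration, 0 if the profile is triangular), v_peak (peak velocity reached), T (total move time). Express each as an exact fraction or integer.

(v_max)²/a_max = 47²/5 = 2209/5
245 < 2209/5 ⇒ no cruise
v_peak = √(245·5) = √1225 = 35
t_a = 35/5 = 7; t_c = 0
T = 2·7 = 14

t_a=7 t_c=0 v_peak=35 T=14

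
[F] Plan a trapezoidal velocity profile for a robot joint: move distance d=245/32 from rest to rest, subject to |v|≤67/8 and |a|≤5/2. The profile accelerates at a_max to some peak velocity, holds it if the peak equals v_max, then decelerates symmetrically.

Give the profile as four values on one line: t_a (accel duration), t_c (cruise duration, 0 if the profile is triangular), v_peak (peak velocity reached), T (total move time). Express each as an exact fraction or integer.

vₘ²/aₘ = (67/8)²/(5/2) = 4489/160
245/32 < 4489/160 so t_c = 0
v_peak = √(245/32·5/2) = √(1225/64) = 35/8
t_a = (35/8)/(5/2) = 7/4; t_c = 0
T = 2·7/4 = 7/2

t_a=7/4 t_c=0 v_peak=35/8 T=7/2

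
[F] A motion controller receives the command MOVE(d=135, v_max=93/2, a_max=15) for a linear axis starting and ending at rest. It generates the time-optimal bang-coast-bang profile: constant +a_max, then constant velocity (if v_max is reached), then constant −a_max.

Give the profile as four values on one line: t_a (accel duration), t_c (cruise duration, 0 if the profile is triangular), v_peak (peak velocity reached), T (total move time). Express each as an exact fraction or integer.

vₘ²/aₘ = (93/2)²/15 = 2883/20
135 < 2883/20 so t_c = 0
v_peak = √(135·15) = √2025 = 45
t_a = 45/15 = 3; t_c = 0
T = 2·3 = 6

t_a=3 t_c=0 v_peak=45 T=6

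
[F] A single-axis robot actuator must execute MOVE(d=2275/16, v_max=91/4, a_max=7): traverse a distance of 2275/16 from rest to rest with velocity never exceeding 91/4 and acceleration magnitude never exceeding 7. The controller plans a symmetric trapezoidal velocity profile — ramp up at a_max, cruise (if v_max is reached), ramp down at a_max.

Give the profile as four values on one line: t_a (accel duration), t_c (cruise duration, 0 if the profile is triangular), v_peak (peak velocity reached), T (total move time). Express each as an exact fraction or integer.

v_max²/a_max = (91/4)²/7 = 1183/16
2275/16 ≥ 1183/16 ⇒ cruise phase
t_a = (91/4)/7 = 13/4; v_peak = 91/4
d_cruise = 2275/16 − 1183/16 = 273/4; t_c = (273/4)/(91/4) = 3
T = 2·13/4 + 3 = 19/2

t_a=13/4 t_c=3 v_peak=91/4 T=19/2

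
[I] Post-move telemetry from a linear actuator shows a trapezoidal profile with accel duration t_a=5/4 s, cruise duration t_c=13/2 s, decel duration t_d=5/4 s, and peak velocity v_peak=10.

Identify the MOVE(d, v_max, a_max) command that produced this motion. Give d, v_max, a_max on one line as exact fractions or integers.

d=155/2 v_max=10 a_max=8

a_max = 10/(5/4) = 8
d_a = ½·10·5/4 = 25/4; d_c = 10·13/2 = 65
d = 2·25/4 + 65 = 155/2
t_c = 13/2 > 0 so v_max = 10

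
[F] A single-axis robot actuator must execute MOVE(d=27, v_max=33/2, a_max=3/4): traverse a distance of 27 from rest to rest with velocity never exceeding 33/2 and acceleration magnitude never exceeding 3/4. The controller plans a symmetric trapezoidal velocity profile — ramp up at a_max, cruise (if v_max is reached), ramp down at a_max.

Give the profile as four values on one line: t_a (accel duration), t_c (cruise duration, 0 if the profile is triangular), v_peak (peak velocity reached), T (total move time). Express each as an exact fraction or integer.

vₘ²/aₘ = (33/2)²/(3/4) = 363
27 < 363 ⇒ no cruise
v_peak = √(27·3/4) = √(81/4) = 9/2
t_a = (9/2)/(3/4) = 6; t_c = 0
T = 2·6 = 12

t_a=6 t_c=0 v_peak=9/2 T=12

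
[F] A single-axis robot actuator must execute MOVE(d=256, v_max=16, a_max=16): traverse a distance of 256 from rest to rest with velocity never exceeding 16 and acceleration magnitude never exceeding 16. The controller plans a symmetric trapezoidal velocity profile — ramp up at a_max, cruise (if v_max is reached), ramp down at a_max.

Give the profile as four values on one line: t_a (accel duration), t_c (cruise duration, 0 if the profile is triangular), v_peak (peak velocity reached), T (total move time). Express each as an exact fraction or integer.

vₘ²/aₘ = 16²/16 = 16
256 ≥ 16 ⇒ cruise phase
t_a = 16/16 = 1; v_peak = 16
d_cruise = 256 − 16 = 240; t_c = 240/16 = 15
T = 2·1 + 15 = 17

t_a=1 t_c=15 v_peak=16 T=17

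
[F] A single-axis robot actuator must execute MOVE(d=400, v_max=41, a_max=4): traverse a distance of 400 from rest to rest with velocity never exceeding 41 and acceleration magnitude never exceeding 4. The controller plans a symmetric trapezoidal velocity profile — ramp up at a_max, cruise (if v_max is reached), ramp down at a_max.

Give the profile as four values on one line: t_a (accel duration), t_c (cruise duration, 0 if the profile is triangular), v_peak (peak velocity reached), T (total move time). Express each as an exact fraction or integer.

t_a=10 t_c=0 v_peak=40 T=20

vₘ²/aₘ = 41²/4 = 1681/4
400 < 1681/4 ⇒ no cruise
v_peak = √(400·4) = √1600 = 40
t_a = 40/4 = 10; t_c = 0
T = 2·10 = 20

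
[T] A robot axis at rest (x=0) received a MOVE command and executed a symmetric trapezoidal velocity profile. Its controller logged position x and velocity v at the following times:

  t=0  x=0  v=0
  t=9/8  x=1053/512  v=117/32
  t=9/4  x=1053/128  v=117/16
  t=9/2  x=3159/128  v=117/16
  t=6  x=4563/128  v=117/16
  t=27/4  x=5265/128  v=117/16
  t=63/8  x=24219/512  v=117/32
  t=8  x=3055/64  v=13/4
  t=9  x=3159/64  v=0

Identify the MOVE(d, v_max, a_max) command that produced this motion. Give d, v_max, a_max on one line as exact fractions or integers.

final state: t=9, x=3159/64, v=0 → d = 3159/64
a_max = (117/32−0)/(9/8−0) = 13/4
max v = 117/16 over t∈[9/4,27/4] → v_max = 117/16
check: 117/16·(9/4+9/2) = 3159/64 ✓

d=3159/64 v_max=117/16 a_max=13/4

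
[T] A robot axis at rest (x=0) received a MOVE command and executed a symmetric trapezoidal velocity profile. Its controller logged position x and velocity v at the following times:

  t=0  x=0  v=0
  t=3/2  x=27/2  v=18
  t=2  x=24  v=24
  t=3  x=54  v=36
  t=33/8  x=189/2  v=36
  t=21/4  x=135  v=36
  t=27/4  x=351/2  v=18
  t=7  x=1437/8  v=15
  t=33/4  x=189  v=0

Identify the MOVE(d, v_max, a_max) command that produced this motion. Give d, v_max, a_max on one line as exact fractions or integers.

d=189 v_max=36 a_max=12

final state: t=33/4, x=189, v=0 → d = 189
a_max = (18−0)/(3/2−0) = 12
max v = 36 over t∈[3,21/4] → v_max = 36
check: 36·(3+9/4) = 189 ✓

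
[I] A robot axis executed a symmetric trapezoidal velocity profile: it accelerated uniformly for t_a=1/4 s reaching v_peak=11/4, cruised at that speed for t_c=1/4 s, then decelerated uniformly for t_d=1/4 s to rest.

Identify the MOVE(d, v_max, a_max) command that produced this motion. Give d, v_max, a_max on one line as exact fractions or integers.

d=11/8 v_max=11/4 a_max=11

a_max = (11/4)/(1/4) = 11
d_a = ½·11/4·1/4 = 11/32; d_c = 11/4·1/4 = 11/16
d = 2·11/32 + 11/16 = 11/8
t_c = 1/4 > 0 → v_max = v_peak = 11/4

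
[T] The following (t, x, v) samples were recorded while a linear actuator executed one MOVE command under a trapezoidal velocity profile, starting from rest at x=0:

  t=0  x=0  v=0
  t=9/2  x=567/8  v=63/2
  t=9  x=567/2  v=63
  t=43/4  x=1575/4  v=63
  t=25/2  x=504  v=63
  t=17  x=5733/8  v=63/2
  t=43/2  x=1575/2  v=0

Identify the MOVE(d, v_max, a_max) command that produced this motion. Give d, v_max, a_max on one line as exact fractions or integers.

final state: t=43/2, x=1575/2, v=0 → d = 1575/2
a_max = (63/2−0)/(9/2−0) = 7
max v = 63 over t∈[9,25/2] → v_max = 63
check: 63·(9+7/2) = 1575/2 ✓

d=1575/2 v_max=63 a_max=7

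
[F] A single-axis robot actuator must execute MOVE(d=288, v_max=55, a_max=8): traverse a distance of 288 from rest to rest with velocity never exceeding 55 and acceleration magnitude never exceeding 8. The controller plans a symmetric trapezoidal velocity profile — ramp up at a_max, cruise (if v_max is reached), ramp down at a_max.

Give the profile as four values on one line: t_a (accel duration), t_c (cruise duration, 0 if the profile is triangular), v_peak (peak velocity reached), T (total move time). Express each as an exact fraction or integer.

v_max²/a_max = 55²/8 = 3025/8
288 < 3025/8 → triangular
v_peak = √(288·8) = √2304 = 48
t_a = 48/8 = 6; t_c = 0
T = 2·6 = 12

t_a=6 t_c=0 v_peak=48 T=12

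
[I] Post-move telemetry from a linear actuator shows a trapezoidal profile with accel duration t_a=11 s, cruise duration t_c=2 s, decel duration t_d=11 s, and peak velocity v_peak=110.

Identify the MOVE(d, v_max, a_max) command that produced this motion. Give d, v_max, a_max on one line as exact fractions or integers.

a_max = 110/11 = 10
d_a = ½·110·11 = 605; d_c = 110·2 = 220
d = 2·605 + 220 = 1430
t_c = 2 > 0 → v_max = v_peak = 110

d=1430 v_max=110 a_max=10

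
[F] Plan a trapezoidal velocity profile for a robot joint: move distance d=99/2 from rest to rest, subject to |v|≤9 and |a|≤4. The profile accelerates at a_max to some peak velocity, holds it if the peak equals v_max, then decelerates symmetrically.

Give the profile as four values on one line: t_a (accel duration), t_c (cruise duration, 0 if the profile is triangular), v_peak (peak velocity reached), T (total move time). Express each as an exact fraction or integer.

t_a=9/4 t_c=13/4 v_peak=9 T=31/4

vₘ²/aₘ = 9²/4 = 81/4
99/2 ≥ 81/4 → trapezoidal
t_a = 9/4; v_peak = 9
d_cruise = 99/2 − 81/4 = 117/4; t_c = (117/4)/9 = 13/4
T = 2·9/4 + 13/4 = 31/4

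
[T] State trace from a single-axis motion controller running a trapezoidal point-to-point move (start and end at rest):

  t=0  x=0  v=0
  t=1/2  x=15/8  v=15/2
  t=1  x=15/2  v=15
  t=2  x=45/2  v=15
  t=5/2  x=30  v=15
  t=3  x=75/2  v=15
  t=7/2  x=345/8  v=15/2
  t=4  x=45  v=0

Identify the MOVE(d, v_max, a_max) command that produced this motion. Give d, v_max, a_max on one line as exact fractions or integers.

d=45 v_max=15 a_max=15

final state: t=4, x=45, v=0 → d = 45
a_max = (15/2−0)/(1/2−0) = 15
max v = 15 over t∈[1,3] → v_max = 15
check: 15·(1+2) = 45 ✓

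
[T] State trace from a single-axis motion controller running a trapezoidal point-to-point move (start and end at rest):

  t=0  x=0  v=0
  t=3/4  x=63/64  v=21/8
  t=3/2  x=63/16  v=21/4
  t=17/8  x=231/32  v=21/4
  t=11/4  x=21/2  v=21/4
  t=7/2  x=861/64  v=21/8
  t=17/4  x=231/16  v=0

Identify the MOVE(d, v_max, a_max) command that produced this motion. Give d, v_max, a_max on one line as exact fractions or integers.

d=231/16 v_max=21/4 a_max=7/2

final state: t=17/4, x=231/16, v=0 → d = 231/16
a_max = (21/8−0)/(3/4−0) = 7/2
max v = 21/4 over t∈[3/2,11/4] → v_max = 21/4
check: 21/4·(3/2+5/4) = 231/16 ✓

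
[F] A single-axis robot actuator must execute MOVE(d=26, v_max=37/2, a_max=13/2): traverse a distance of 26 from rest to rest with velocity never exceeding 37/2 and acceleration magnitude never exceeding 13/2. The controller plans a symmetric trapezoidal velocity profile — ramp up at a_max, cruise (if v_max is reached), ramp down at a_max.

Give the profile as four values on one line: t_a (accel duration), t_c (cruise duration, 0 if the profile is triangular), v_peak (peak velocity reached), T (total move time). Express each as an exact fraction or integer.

t_a=2 t_c=0 v_peak=13 T=4

vₘ²/aₘ = (37/2)²/(13/2) = 1369/26
26 < 1369/26 ⇒ no cruise
v_peak = √(26·13/2) = √169 = 13
t_a = 13/(13/2) = 2; t_c = 0
T = 2·2 = 4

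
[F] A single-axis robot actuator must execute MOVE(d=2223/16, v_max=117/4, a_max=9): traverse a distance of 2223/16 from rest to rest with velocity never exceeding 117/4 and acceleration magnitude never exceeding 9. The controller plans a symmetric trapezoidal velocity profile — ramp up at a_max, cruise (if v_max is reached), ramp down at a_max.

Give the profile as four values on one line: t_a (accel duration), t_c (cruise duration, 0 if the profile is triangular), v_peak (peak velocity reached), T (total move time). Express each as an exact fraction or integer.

t_a=13/4 t_c=3/2 v_peak=117/4 T=8

vₘ²/aₘ = (117/4)²/9 = 1521/16
2223/16 ≥ 1521/16 → trapezoidal
t_a = (117/4)/9 = 13/4; v_peak = 117/4
d_cruise = 2223/16 − 1521/16 = 351/8; t_c = (351/8)/(117/4) = 3/2
T = 2·13/4 + 3/2 = 8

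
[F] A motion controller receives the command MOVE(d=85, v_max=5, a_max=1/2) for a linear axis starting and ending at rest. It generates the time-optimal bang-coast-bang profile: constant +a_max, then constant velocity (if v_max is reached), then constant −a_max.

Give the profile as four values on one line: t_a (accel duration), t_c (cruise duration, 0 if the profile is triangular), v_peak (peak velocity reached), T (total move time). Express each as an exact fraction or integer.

(v_max)²/a_max = 5²/(1/2) = 50
85 ≥ 50 so v_max reached
t_a = 5/(1/2) = 10; v_peak = 5
d_cruise = 85 − 50 = 35; t_c = 35/5 = 7
T = 2·10 + 7 = 27

t_a=10 t_c=7 v_peak=5 T=27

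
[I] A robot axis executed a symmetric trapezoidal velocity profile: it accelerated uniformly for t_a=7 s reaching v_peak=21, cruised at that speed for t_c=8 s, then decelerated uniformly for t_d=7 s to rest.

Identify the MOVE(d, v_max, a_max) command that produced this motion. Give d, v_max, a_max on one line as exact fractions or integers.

a_max = 21/7 = 3
d_a = ½·21·7 = 147/2; d_c = 21·8 = 168
d = 2·147/2 + 168 = 315
t_c = 8 > 0 → v_max = v_peak = 21

d=315 v_max=21 a_max=3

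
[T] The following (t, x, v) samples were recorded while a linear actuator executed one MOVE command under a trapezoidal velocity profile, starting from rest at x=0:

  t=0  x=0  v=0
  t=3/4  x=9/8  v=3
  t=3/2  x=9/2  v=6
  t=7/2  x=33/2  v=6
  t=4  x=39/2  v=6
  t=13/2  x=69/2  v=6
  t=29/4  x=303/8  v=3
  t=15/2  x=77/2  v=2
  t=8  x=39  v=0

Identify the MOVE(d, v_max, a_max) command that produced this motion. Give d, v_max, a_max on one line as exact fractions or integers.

d=39 v_max=6 a_max=4

final state: t=8, x=39, v=0 → d = 39
a_max = (3−0)/(3/4−0) = 4
max v = 6 over t∈[3/2,13/2] → v_max = 6
check: 6·(3/2+5) = 39 ✓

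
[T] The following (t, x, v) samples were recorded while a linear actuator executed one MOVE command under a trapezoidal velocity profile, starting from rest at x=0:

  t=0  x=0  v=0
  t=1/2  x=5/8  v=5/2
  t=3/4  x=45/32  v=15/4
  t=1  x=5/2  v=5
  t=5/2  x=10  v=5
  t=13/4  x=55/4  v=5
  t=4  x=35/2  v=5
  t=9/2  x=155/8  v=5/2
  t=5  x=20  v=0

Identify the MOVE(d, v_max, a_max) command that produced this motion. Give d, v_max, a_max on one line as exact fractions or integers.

final state: t=5, x=20, v=0 → d = 20
a_max = (5/2−0)/(1/2−0) = 5
max v = 5 over t∈[1,4] → v_max = 5
check: 5·(1+3) = 20 ✓

d=20 v_max=5 a_max=5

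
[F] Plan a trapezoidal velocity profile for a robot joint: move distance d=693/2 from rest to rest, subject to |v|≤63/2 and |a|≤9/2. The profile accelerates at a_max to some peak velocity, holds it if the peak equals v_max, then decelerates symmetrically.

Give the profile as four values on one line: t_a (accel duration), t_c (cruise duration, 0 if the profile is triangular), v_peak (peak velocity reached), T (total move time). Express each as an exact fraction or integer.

t_a=7 t_c=4 v_peak=63/2 T=18

v_max²/a_max = (63/2)²/(9/2) = 441/2
693/2 ≥ 441/2 ⇒ cruise phase
t_a = (63/2)/(9/2) = 7; v_peak = 63/2
d_cruise = 693/2 − 441/2 = 126; t_c = 126/(63/2) = 4
T = 2·7 + 4 = 18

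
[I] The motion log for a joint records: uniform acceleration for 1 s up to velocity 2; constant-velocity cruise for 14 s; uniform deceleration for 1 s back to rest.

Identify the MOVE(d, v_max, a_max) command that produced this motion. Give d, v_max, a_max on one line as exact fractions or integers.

d=30 v_max=2 a_max=2

a_max = 2/1 = 2
d_a = ½·2·1 = 1; d_c = 2·14 = 28
d = 2·1 + 28 = 30
t_c = 14 > 0 → v_max = v_peak = 2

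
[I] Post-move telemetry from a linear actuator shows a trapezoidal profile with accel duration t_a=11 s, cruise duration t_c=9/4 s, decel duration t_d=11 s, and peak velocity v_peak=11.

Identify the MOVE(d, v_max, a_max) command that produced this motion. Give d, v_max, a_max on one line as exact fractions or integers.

a_max = 11/11 = 1
d_a = ½·11·11 = 121/2; d_c = 11·9/4 = 99/4
d = 2·121/2 + 99/4 = 583/4
t_c = 9/4 > 0 ⇒ limit active, v_max = 11

d=583/4 v_max=11 a_max=1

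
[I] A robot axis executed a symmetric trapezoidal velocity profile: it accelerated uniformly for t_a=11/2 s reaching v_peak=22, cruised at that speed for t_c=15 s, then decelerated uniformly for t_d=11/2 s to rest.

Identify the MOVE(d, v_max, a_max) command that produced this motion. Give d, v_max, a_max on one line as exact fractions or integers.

a_max = 22/(11/2) = 4
d_a = ½·22·11/2 = 121/2; d_c = 22·15 = 330
d = 2·121/2 + 330 = 451
t_c = 15 > 0 → v_max = v_peak = 22

d=451 v_max=22 a_max=4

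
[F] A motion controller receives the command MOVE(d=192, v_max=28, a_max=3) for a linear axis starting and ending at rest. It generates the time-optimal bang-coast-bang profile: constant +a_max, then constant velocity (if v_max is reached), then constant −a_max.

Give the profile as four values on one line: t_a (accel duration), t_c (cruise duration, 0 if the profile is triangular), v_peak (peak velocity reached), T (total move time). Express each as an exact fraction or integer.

t_a=8 t_c=0 v_peak=24 T=16

(v_max)²/a_max = 28²/3 = 784/3
192 < 784/3 so t_c = 0
v_peak = √(192·3) = √576 = 24
t_a = 24/3 = 8; t_c = 0
T = 2·8 = 16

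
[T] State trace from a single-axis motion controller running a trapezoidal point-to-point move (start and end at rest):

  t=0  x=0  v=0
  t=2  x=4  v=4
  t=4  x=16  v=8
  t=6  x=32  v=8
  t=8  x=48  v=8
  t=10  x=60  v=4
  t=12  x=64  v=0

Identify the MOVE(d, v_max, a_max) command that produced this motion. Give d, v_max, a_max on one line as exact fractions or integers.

d=64 v_max=8 a_max=2

final state: t=12, x=64, v=0 → d = 64
a_max = (4−0)/(2−0) = 2
max v = 8 over t∈[4,8] → v_max = 8
check: 8·(4+4) = 64 ✓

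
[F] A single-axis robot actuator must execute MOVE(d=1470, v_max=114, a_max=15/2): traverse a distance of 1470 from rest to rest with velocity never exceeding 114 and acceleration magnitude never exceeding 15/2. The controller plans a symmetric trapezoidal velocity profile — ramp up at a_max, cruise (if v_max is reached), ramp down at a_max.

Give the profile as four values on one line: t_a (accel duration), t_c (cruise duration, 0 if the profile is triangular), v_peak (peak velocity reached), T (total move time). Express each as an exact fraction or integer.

vₘ²/aₘ = 114²/(15/2) = 8664/5
1470 < 8664/5 → triangular
v_peak = √(1470·15/2) = √11025 = 105
t_a = 105/(15/2) = 14; t_c = 0
T = 2·14 = 28

t_a=14 t_c=0 v_peak=105 T=28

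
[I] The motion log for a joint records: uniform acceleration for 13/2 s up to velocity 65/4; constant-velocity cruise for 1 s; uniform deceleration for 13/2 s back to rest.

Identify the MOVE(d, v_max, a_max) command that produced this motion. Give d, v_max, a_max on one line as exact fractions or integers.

d=975/8 v_max=65/4 a_max=5/2

a_max = (65/4)/(13/2) = 5/2
d_a = ½·65/4·13/2 = 845/16; d_c = 65/4·1 = 65/4
d = 2·845/16 + 65/4 = 975/8
t_c = 1 > 0 so v_max = 65/4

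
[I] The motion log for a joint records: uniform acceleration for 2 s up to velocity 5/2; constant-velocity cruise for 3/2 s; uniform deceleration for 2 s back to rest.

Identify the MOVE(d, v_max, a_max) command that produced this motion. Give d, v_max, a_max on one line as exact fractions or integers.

d=35/4 v_max=5/2 a_max=5/4

a_max = (5/2)/2 = 5/4
d_a = ½·5/2·2 = 5/2; d_c = 5/2·3/2 = 15/4
d = 2·5/2 + 15/4 = 35/4
t_c = 3/2 > 0 so v_max = 5/2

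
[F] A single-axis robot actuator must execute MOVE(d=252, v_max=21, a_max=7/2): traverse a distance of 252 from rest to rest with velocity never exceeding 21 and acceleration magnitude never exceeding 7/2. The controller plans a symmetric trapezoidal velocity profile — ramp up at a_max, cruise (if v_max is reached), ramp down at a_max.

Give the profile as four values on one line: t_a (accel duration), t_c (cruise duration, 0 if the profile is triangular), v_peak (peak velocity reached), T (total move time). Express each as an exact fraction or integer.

vₘ²/aₘ = 21²/(7/2) = 126
252 ≥ 126 → trapezoidal
t_a = 21/(7/2) = 6; v_peak = 21
d_cruise = 252 − 126 = 126; t_c = 126/21 = 6
T = 2·6 + 6 = 18

t_a=6 t_c=6 v_peak=21 T=18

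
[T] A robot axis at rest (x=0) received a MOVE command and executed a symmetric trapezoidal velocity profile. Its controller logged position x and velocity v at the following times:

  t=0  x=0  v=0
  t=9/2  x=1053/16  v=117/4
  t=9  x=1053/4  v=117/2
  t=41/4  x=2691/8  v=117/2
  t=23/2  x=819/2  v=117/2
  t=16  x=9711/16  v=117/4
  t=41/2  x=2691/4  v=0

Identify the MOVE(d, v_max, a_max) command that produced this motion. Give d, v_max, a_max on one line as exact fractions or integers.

d=2691/4 v_max=117/2 a_max=13/2

final state: t=41/2, x=2691/4, v=0 → d = 2691/4
a_max = (117/4−0)/(9/2−0) = 13/2
max v = 117/2 over t∈[9,23/2] → v_max = 117/2
check: 117/2·(9+5/2) = 2691/4 ✓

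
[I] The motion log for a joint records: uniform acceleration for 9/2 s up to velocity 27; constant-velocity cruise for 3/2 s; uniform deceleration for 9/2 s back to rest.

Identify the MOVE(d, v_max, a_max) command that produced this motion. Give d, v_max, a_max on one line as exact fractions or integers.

d=162 v_max=27 a_max=6

a_max = 27/(9/2) = 6
d_a = ½·27·9/2 = 243/4; d_c = 27·3/2 = 81/2
d = 2·243/4 + 81/2 = 162
t_c = 3/2 > 0 → v_max = v_peak = 27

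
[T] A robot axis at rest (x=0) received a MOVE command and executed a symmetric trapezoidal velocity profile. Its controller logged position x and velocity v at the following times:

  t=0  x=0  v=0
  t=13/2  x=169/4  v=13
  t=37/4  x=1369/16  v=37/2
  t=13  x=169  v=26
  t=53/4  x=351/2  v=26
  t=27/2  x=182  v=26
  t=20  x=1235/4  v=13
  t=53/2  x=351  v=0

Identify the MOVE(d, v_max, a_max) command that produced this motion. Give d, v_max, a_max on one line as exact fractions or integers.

d=351 v_max=26 a_max=2

final state: t=53/2, x=351, v=0 → d = 351
a_max = (13−0)/(13/2−0) = 2
max v = 26 over t∈[13,27/2] → v_max = 26
check: 26·(13+1/2) = 351 ✓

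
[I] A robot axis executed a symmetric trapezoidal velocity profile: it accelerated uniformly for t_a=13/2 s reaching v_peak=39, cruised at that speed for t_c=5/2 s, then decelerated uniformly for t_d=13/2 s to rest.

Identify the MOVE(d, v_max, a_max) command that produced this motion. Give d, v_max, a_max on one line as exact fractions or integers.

d=351 v_max=39 a_max=6

a_max = 39/(13/2) = 6
d_a = ½·39·13/2 = 507/4; d_c = 39·5/2 = 195/2
d = 2·507/4 + 195/2 = 351
t_c = 5/2 > 0 → v_max = v_peak = 39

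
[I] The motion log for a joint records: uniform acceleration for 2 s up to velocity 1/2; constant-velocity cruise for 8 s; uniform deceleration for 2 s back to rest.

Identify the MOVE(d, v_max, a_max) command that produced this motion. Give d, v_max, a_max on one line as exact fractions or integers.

d=5 v_max=1/2 a_max=1/4

a_max = (1/2)/2 = 1/4
d_a = ½·1/2·2 = 1/2; d_c = 1/2·8 = 4
d = 2·1/2 + 4 = 5
t_c = 8 > 0 so v_max = 1/2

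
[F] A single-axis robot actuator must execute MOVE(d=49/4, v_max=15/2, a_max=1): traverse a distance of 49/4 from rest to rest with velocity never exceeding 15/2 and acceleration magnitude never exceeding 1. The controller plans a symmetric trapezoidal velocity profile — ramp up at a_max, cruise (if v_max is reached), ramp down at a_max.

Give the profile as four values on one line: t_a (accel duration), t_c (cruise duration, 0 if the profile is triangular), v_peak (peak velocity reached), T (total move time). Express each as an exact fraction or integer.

t_a=7/2 t_c=0 v_peak=7/2 T=7

(v_max)²/a_max = (15/2)²/1 = 225/4
49/4 < 225/4 ⇒ no cruise
v_peak = √(49/4·1) = √(49/4) = 7/2
t_a = (7/2)/1 = 7/2; t_c = 0
T = 2·7/2 = 7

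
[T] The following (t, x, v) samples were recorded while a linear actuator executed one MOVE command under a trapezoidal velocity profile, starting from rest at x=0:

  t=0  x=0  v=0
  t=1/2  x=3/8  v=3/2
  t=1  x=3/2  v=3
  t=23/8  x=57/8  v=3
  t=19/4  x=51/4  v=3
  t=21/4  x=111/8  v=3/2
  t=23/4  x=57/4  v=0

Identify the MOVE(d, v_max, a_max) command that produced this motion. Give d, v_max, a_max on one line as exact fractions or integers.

d=57/4 v_max=3 a_max=3

final state: t=23/4, x=57/4, v=0 → d = 57/4
a_max = (3/2−0)/(1/2−0) = 3
max v = 3 over t∈[1,19/4] → v_max = 3
check: 3·(1+15/4) = 57/4 ✓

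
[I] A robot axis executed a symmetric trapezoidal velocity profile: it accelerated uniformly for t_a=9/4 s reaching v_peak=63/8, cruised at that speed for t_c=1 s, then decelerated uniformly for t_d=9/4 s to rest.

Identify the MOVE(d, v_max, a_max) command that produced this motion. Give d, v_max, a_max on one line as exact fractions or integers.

d=819/32 v_max=63/8 a_max=7/2

a_max = (63/8)/(9/4) = 7/2
d_a = ½·63/8·9/4 = 567/64; d_c = 63/8·1 = 63/8
d = 2·567/64 + 63/8 = 819/32
t_c = 1 > 0 → v_max = v_peak = 63/8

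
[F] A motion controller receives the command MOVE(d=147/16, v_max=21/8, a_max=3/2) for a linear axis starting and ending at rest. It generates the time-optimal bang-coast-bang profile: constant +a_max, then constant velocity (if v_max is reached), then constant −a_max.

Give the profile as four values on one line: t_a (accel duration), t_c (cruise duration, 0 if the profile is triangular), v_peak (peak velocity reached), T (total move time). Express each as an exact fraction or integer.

v_max²/a_max = (21/8)²/(3/2) = 147/32
147/16 ≥ 147/32 ⇒ cruise phase
t_a = (21/8)/(3/2) = 7/4; v_peak = 21/8
d_cruise = 147/16 − 147/32 = 147/32; t_c = (147/32)/(21/8) = 7/4
T = 2·7/4 + 7/4 = 21/4

t_a=7/4 t_c=7/4 v_peak=21/8 T=21/4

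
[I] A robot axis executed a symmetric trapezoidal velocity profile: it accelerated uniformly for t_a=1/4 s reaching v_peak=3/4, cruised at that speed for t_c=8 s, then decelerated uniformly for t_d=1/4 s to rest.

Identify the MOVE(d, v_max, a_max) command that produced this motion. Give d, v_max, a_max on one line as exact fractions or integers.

d=99/16 v_max=3/4 a_max=3

a_max = (3/4)/(1/4) = 3
d_a = ½·3/4·1/4 = 3/32; d_c = 3/4·8 = 6
d = 2·3/32 + 6 = 99/16
t_c = 8 > 0 so v_max = 3/4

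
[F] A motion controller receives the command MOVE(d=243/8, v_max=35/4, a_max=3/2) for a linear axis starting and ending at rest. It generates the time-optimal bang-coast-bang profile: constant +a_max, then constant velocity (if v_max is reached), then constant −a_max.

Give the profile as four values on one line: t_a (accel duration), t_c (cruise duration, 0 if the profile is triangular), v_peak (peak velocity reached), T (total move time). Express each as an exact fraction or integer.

t_a=9/2 t_c=0 v_peak=27/4 T=9

vₘ²/aₘ = (35/4)²/(3/2) = 1225/24
243/8 < 1225/24 → triangular
v_peak = √(243/8·3/2) = √(729/16) = 27/4
t_a = (27/4)/(3/2) = 9/2; t_c = 0
T = 2·9/2 = 9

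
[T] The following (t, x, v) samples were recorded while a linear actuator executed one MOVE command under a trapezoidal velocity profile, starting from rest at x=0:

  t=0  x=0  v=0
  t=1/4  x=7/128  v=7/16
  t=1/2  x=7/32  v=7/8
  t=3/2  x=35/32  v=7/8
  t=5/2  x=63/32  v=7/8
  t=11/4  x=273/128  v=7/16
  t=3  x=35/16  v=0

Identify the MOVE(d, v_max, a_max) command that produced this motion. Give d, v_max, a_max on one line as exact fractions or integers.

d=35/16 v_max=7/8 a_max=7/4

final state: t=3, x=35/16, v=0 → d = 35/16
a_max = (7/16−0)/(1/4−0) = 7/4
max v = 7/8 over t∈[1/2,5/2] → v_max = 7/8
check: 7/8·(1/2+2) = 35/16 ✓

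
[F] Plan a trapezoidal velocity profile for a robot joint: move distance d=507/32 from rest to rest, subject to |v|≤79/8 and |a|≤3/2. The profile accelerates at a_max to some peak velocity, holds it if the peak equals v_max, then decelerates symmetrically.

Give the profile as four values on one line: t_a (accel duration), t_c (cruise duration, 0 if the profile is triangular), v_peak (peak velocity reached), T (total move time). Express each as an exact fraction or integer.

v_max²/a_max = (79/8)²/(3/2) = 6241/96
507/32 < 6241/96 ⇒ no cruise
v_peak = √(507/32·3/2) = √(1521/64) = 39/8
t_a = (39/8)/(3/2) = 13/4; t_c = 0
T = 2·13/4 = 13/2

t_a=13/4 t_c=0 v_peak=39/8 T=13/2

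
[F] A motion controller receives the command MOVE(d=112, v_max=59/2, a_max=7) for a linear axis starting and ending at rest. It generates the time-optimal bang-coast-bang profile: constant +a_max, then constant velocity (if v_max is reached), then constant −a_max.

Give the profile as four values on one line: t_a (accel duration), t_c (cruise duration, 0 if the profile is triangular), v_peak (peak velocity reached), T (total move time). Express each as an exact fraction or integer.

v_max²/a_max = (59/2)²/7 = 3481/28
112 < 3481/28 so t_c = 0
v_peak = √(112·7) = √784 = 28
t_a = 28/7 = 4; t_c = 0
T = 2·4 = 8

t_a=4 t_c=0 v_peak=28 T=8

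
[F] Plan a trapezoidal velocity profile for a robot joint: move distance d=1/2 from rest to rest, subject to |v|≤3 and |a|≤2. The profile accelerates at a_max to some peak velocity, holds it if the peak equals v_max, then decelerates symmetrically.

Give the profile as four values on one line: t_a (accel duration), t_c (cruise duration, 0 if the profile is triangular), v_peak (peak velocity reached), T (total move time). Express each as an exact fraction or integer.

vₘ²/aₘ = 3²/2 = 9/2
1/2 < 9/2 → triangular
v_peak = √(1/2·2) = √1 = 1
t_a = 1/2; t_c = 0
T = 2·1/2 = 1

t_a=1/2 t_c=0 v_peak=1 T=1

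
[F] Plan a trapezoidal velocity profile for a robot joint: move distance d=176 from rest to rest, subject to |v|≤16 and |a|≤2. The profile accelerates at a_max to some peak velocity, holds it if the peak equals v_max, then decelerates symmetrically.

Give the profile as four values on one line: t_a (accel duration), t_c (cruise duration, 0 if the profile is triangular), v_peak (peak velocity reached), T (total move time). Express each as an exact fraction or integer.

t_a=8 t_c=3 v_peak=16 T=19

v_max²/a_max = 16²/2 = 128
176 ≥ 128 ⇒ cruise phase
t_a = 16/2 = 8; v_peak = 16
d_cruise = 176 − 128 = 48; t_c = 48/16 = 3
T = 2·8 + 3 = 19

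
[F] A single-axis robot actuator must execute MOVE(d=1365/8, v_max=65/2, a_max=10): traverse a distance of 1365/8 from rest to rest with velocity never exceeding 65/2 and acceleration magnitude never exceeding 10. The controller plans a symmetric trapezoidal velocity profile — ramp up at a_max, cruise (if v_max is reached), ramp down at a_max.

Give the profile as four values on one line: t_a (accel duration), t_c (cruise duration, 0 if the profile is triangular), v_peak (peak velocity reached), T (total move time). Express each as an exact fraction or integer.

v_max²/a_max = (65/2)²/10 = 845/8
1365/8 ≥ 845/8 ⇒ cruise phase
t_a = (65/2)/10 = 13/4; v_peak = 65/2
d_cruise = 1365/8 − 845/8 = 65; t_c = 65/(65/2) = 2
T = 2·13/4 + 2 = 17/2

t_a=13/4 t_c=2 v_peak=65/2 T=17/2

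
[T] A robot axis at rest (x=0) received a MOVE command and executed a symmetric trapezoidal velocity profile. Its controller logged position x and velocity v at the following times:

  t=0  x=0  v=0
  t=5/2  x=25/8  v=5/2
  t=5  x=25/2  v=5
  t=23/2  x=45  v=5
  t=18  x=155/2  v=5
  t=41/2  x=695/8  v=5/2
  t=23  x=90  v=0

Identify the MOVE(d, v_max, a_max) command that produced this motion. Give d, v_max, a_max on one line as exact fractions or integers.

final state: t=23, x=90, v=0 → d = 90
a_max = (5/2−0)/(5/2−0) = 1
max v = 5 over t∈[5,18] → v_max = 5
check: 5·(5+13) = 90 ✓

d=90 v_max=5 a_max=1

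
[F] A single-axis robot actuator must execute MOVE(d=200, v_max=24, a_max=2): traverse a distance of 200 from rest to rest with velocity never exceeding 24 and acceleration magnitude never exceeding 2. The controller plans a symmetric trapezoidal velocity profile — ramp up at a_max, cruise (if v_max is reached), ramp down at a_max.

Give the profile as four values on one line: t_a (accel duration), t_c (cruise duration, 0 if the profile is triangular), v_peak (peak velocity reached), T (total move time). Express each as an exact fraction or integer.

t_a=10 t_c=0 v_peak=20 T=20

vₘ²/aₘ = 24²/2 = 288
200 < 288 ⇒ no cruise
v_peak = √(200·2) = √400 = 20
t_a = 20/2 = 10; t_c = 0
T = 2·10 = 20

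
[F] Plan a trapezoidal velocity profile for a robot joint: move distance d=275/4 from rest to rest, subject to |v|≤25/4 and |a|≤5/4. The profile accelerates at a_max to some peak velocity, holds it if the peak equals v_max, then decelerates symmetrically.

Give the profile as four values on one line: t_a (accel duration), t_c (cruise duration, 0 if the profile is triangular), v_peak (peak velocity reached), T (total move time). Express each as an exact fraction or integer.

t_a=5 t_c=6 v_peak=25/4 T=16

vₘ²/aₘ = (25/4)²/(5/4) = 125/4
275/4 ≥ 125/4 → trapezoidal
t_a = (25/4)/(5/4) = 5; v_peak = 25/4
d_cruise = 275/4 − 125/4 = 75/2; t_c = (75/2)/(25/4) = 6
T = 2·5 + 6 = 16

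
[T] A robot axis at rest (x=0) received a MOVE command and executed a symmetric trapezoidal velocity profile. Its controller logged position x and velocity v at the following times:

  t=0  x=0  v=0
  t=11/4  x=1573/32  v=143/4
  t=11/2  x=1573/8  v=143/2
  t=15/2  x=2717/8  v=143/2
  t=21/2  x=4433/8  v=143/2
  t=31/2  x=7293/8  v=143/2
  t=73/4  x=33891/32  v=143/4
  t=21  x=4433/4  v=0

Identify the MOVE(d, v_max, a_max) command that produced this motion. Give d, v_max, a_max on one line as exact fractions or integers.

final state: t=21, x=4433/4, v=0 → d = 4433/4
a_max = (143/4−0)/(11/4−0) = 13
max v = 143/2 over t∈[11/2,31/2] → v_max = 143/2
check: 143/2·(11/2+10) = 4433/4 ✓

d=4433/4 v_max=143/2 a_max=13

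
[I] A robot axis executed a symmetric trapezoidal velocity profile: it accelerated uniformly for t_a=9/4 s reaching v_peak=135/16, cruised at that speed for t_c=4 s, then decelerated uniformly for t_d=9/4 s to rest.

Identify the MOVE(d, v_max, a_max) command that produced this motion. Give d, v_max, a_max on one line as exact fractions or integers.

a_max = (135/16)/(9/4) = 15/4
d_a = ½·135/16·9/4 = 1215/128; d_c = 135/16·4 = 135/4
d = 2·1215/128 + 135/4 = 3375/64
t_c = 4 > 0 so v_max = 135/16

d=3375/64 v_max=135/16 a_max=15/4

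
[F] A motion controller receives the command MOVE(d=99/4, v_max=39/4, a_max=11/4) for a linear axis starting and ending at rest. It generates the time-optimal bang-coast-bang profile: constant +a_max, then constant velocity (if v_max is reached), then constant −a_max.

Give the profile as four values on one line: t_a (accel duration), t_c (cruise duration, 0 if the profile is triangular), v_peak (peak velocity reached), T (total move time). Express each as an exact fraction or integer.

(v_max)²/a_max = (39/4)²/(11/4) = 1521/44
99/4 < 1521/44 so t_c = 0
v_peak = √(99/4·11/4) = √(1089/16) = 33/4
t_a = (33/4)/(11/4) = 3; t_c = 0
T = 2·3 = 6

t_a=3 t_c=0 v_peak=33/4 T=6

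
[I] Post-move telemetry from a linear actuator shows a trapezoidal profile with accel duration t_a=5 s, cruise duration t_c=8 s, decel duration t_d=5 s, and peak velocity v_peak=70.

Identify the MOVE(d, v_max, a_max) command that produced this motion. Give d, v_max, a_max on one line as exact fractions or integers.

d=910 v_max=70 a_max=14

a_max = 70/5 = 14
d_a = ½·70·5 = 175; d_c = 70·8 = 560
d = 2·175 + 560 = 910
t_c = 8 > 0 → v_max = v_peak = 70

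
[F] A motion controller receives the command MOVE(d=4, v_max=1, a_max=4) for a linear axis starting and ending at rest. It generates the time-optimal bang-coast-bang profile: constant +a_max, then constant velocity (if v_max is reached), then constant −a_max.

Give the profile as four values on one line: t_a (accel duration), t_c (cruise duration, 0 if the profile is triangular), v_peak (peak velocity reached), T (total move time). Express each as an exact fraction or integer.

v_max²/a_max = 1²/4 = 1/4
4 ≥ 1/4 → trapezoidal
t_a = 1/4; v_peak = 1
d_cruise = 4 − 1/4 = 15/4; t_c = (15/4)/1 = 15/4
T = 2·1/4 + 15/4 = 17/4

t_a=1/4 t_c=15/4 v_peak=1 T=17/4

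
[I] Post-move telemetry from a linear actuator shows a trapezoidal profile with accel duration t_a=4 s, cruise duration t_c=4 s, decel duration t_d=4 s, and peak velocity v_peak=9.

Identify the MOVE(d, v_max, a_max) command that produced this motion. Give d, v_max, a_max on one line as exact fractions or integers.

d=72 v_max=9 a_max=9/4

a_max = 9/4
d_a = ½·9·4 = 18; d_c = 9·4 = 36
d = 2·18 + 36 = 72
t_c = 4 > 0 ⇒ limit active, v_max = 9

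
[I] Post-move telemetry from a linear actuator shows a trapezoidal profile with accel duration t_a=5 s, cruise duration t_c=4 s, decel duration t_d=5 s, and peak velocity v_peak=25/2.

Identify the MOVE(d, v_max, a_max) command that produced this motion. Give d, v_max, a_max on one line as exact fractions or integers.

a_max = (25/2)/5 = 5/2
d_a = ½·25/2·5 = 125/4; d_c = 25/2·4 = 50
d = 2·125/4 + 50 = 225/2
t_c = 4 > 0 so v_max = 25/2

d=225/2 v_max=25/2 a_max=5/2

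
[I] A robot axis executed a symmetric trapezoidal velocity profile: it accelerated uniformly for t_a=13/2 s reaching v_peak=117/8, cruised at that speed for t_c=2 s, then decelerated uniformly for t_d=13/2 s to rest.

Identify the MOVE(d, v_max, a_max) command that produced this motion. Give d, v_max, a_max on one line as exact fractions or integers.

a_max = (117/8)/(13/2) = 9/4
d_a = ½·117/8·13/2 = 1521/32; d_c = 117/8·2 = 117/4
d = 2·1521/32 + 117/4 = 1989/16
t_c = 2 > 0 → v_max = v_peak = 117/8

d=1989/16 v_max=117/8 a_max=9/4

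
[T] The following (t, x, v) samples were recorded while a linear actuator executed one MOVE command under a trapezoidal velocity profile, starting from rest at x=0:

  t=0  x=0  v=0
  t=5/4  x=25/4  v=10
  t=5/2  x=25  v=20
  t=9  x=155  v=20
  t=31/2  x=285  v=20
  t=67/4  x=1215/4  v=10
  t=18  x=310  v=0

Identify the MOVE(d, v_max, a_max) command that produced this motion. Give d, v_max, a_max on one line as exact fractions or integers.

d=310 v_max=20 a_max=8

final state: t=18, x=310, v=0 → d = 310
a_max = (10−0)/(5/4−0) = 8
max v = 20 over t∈[5/2,31/2] → v_max = 20
check: 20·(5/2+13) = 310 ✓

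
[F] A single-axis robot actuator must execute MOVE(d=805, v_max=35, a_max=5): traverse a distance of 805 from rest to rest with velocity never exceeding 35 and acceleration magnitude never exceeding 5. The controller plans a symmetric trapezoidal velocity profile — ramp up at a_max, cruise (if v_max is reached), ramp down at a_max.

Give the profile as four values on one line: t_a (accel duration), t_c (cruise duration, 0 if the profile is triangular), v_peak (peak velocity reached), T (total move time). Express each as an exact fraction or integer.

(v_max)²/a_max = 35²/5 = 245
805 ≥ 245 so v_max reached
t_a = 35/5 = 7; v_peak = 35
d_cruise = 805 − 245 = 560; t_c = 560/35 = 16
T = 2·7 + 16 = 30

t_a=7 t_c=16 v_peak=35 T=30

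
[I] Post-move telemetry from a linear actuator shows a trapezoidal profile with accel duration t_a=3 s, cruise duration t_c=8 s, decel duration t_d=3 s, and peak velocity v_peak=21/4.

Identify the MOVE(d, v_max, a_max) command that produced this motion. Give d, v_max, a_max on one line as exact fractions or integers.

a_max = (21/4)/3 = 7/4
d_a = ½·21/4·3 = 63/8; d_c = 21/4·8 = 42
d = 2·63/8 + 42 = 231/4
t_c = 8 > 0 ⇒ limit active, v_max = 21/4

d=231/4 v_max=21/4 a_max=7/4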